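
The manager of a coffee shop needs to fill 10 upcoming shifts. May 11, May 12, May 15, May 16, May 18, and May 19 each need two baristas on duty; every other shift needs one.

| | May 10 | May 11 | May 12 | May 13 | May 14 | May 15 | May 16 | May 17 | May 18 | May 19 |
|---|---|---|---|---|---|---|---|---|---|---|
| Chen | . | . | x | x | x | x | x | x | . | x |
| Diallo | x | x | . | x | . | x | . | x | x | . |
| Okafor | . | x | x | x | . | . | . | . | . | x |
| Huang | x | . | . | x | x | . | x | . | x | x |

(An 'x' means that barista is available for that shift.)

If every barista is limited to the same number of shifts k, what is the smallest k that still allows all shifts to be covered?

4

With 4 baristas and 16 worker-slots to fill, someone must work at least ⌈16/4⌉ = 4 shifts, so k ≥ 4.
k = 4 works: May 10→Diallo, May 11→Diallo+Okafor, May 12→Chen+Okafor, May 13→Okafor, May 14→Huang, May 15→Chen+Diallo, May 16→Chen+Huang, May 17→Chen, May 18→Diallo+Huang, May 19→Okafor+Huang.
Loads: Chen 4, Diallo 4, Okafor 4, Huang 4 — all ≤ 4.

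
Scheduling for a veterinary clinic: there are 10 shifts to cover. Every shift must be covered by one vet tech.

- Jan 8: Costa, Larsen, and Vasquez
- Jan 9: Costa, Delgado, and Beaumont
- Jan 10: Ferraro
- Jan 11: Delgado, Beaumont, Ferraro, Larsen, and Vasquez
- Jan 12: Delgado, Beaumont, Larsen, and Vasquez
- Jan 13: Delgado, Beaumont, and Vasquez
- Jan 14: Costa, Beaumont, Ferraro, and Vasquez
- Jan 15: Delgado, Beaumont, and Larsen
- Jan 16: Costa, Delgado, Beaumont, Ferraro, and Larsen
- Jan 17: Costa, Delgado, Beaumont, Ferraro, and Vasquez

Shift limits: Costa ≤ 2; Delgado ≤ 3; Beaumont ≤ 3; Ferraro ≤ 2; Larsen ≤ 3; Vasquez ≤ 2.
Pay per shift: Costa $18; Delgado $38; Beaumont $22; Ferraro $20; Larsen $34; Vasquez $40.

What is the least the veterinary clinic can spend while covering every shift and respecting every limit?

Jan 10 can only be covered by Ferraro, so that assignment is forced.
Picking the cheapest available vet tech for each shift independently would cost $196, but that ignores the shift limits.
An optimal schedule: Jan 8→Costa, Jan 9→Costa, Jan 10→Ferraro, Jan 11→Larsen, Jan 12→Larsen, Jan 13→Beaumont, Jan 14→Ferraro, Jan 15→Beaumont, Jan 16→Larsen, Jan 17→Beaumont.
Total: 18 + 18 + 20 + 34 + 34 + 22 + 20 + 22 + 34 + 22 = $244.

$244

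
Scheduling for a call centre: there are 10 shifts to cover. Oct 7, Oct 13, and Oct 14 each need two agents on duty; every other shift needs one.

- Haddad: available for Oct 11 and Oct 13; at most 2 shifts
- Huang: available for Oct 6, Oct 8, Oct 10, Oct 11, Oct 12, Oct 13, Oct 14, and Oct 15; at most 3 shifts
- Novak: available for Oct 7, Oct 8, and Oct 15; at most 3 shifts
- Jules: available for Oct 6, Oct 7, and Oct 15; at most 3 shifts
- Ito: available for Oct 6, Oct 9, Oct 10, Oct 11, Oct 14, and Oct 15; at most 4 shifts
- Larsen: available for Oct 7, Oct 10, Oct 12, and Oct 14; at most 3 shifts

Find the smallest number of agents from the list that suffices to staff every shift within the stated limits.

5

13 slots to fill and no one can take more than 4, so at least ⌈13/4⌉ = 4 agents are needed.
Shifts {Oct 7, Oct 9, Oct 13} need 5 slots, but among the agents available for them (Haddad, Huang, Novak, Jules, Ito, and Larsen) any 4 together supply at most 4. So 4 agents are not enough.
Haddad, Huang, Novak, Jules, and Ito alone can cover everything: Oct 6→Jules, Oct 7→Novak+Jules, Oct 8→Novak, Oct 9→Ito, Oct 10→Ito, Oct 11→Haddad, Oct 12→Huang, Oct 13→Haddad+Huang, Oct 14→Huang+Ito, Oct 15→Novak.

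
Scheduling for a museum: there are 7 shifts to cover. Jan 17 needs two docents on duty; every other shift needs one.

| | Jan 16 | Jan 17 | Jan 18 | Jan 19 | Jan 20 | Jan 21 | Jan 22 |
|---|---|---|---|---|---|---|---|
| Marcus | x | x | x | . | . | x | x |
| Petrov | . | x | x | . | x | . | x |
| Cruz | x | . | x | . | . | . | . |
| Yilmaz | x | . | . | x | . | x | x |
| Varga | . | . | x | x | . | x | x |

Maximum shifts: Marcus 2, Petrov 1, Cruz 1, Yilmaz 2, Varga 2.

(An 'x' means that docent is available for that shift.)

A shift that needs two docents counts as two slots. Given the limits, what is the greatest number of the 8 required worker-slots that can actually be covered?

7

Total capacity across all docents is 2+1+1+2+2 = 8, and 8 slots are needed, so at most 8 can be filled.
Shifts {Jan 17, Jan 20} need 3 slots but only Marcus and Petrov are available for them, supplying at most 2 — so at least 1 slot must go unfilled.
An assignment achieving 7: Jan 16→Marcus, Jan 17→Marcus, Jan 18→Cruz, Jan 19→Yilmaz, Jan 20→Petrov, Jan 21→Yilmaz, Jan 22→Varga.
Loads: Marcus 2/2, Petrov 1/1, Cruz 1/1, Yilmaz 2/2, Varga 1/2.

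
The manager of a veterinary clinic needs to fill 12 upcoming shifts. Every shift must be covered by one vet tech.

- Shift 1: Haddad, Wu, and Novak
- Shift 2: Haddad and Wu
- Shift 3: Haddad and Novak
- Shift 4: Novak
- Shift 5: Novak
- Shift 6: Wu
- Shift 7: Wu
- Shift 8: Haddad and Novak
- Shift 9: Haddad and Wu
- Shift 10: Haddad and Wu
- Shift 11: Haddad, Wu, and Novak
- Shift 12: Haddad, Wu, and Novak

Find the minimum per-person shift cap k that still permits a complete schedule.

4

With 3 vet techs and 12 worker-slots to fill, someone must work at least ⌈12/3⌉ = 4 shifts, so k ≥ 4.
k = 4 works: Shift 1→Wu, Shift 2→Haddad, Shift 3→Haddad, Shift 4→Novak, Shift 5→Novak, Shift 6→Wu, Shift 7→Wu, Shift 8→Haddad, Shift 9→Haddad, Shift 10→Wu, Shift 11→Novak, Shift 12→Novak.
Loads: Haddad 4, Wu 4, Novak 4 — all ≤ 4.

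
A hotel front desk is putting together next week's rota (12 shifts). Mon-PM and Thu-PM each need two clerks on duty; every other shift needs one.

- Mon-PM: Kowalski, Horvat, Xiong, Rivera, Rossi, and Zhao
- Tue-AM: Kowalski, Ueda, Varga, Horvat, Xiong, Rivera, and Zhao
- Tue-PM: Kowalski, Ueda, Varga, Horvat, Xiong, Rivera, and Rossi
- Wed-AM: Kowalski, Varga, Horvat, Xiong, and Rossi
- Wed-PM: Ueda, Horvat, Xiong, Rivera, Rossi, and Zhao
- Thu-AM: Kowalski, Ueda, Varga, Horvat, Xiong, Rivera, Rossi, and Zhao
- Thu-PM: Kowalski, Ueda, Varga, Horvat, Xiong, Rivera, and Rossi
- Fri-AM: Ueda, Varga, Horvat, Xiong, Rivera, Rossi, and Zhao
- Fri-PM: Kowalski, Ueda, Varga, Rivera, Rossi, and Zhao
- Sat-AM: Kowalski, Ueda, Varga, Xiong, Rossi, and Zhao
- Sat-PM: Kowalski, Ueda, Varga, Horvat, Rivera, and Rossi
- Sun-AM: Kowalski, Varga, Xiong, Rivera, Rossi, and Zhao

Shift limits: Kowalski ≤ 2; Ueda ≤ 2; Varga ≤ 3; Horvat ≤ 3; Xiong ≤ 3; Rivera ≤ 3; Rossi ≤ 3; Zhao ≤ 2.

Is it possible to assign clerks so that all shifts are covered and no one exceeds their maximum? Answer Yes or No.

One valid schedule: Mon-PM→Xiong+Rivera, Tue-AM→Varga, Tue-PM→Horvat, Wed-AM→Kowalski, Wed-PM→Ueda, Thu-AM→Horvat, Thu-PM→Xiong+Rivera, Fri-AM→Horvat, Fri-PM→Kowalski, Sat-AM→Ueda, Sat-PM→Varga, Sun-AM→Varga.
Loads: Kowalski 2/2, Ueda 2/2, Varga 3/3, Horvat 3/3, Xiong 2/3, Rivera 2/3, Rossi 0/3, Zhao 0/2 — all within limits.

Yes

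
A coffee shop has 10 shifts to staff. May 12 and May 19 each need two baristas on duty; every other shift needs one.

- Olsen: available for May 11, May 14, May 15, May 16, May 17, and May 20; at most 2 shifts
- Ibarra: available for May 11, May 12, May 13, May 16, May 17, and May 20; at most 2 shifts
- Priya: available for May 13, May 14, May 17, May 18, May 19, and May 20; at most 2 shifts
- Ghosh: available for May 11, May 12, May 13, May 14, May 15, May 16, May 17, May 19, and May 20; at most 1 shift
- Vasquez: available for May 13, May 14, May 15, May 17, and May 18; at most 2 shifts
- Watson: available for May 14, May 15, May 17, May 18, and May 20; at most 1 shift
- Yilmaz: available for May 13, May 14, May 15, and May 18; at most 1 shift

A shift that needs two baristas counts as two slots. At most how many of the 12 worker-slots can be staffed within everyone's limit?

Total capacity across all baristas is 2+2+2+1+2+1+1 = 11, and 12 slots are needed, so at most 11 can be filled.
An assignment achieving 11: May 11→Olsen, May 12→Ibarra+Ghosh, May 13→Ibarra, May 14→Yilmaz, May 15→Vasquez, May 16→Olsen, May 17→Vasquez, May 18→Priya, May 19→Priya, May 20→Watson.
Loads: Olsen 2/2, Ibarra 2/2, Priya 2/2, Ghosh 1/1, Vasquez 2/2, Watson 1/1, Yilmaz 1/1.

11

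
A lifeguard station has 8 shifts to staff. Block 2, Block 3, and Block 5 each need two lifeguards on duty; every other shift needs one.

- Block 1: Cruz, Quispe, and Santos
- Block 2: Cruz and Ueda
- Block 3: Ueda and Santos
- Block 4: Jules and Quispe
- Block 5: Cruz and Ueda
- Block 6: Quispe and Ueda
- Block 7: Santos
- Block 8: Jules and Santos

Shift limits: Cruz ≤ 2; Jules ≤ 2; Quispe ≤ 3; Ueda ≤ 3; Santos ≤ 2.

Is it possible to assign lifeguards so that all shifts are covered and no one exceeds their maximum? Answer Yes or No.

Yes

Block 2 can only be covered by Cruz and Ueda, so that assignment is forced.
Block 3 can only be covered by Ueda and Santos, so that assignment is forced.
Block 5 can only be covered by Cruz and Ueda, so that assignment is forced.
One valid schedule: Block 1→Quispe, Block 2→Cruz+Ueda, Block 3→Ueda+Santos, Block 4→Jules, Block 5→Cruz+Ueda, Block 6→Quispe, Block 7→Santos, Block 8→Jules.
Loads: Cruz 2/2, Jules 2/2, Quispe 2/3, Ueda 3/3, Santos 2/2 — all within limits.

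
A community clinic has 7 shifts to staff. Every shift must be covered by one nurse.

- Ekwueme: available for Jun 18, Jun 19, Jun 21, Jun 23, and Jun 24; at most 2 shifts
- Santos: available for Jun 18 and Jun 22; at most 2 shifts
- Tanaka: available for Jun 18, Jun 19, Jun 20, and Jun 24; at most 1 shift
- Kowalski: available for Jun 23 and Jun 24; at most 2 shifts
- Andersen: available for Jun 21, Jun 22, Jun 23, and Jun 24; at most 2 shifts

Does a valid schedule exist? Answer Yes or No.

Jun 20 can only be covered by Tanaka, so that assignment is forced.
One valid schedule: Jun 18→Santos, Jun 19→Ekwueme, Jun 20→Tanaka, Jun 21→Ekwueme, Jun 22→Santos, Jun 23→Kowalski, Jun 24→Kowalski.
Loads: Ekwueme 2/2, Santos 2/2, Tanaka 1/1, Kowalski 2/2, Andersen 0/2 — all within limits.

Yes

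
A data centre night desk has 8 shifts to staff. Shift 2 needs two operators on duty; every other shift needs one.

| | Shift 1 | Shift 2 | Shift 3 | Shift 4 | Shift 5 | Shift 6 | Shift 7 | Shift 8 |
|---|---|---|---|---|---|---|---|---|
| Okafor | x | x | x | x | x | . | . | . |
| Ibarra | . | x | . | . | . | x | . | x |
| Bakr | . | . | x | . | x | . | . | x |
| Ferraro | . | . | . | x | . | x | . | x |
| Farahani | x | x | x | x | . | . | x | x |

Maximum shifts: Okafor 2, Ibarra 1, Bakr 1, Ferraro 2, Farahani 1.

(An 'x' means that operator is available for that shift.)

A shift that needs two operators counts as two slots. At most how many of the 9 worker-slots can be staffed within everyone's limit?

7

Total capacity across all operators is 2+1+1+2+1 = 7, and 9 slots are needed, so at most 7 can be filled.
An assignment achieving 7: Shift 1→Okafor, Shift 3→Bakr, Shift 4→Ferraro, Shift 5→Okafor, Shift 6→Ibarra, Shift 7→Farahani, Shift 8→Ferraro.
Loads: Okafor 2/2, Ibarra 1/1, Bakr 1/1, Ferraro 2/2, Farahani 1/1.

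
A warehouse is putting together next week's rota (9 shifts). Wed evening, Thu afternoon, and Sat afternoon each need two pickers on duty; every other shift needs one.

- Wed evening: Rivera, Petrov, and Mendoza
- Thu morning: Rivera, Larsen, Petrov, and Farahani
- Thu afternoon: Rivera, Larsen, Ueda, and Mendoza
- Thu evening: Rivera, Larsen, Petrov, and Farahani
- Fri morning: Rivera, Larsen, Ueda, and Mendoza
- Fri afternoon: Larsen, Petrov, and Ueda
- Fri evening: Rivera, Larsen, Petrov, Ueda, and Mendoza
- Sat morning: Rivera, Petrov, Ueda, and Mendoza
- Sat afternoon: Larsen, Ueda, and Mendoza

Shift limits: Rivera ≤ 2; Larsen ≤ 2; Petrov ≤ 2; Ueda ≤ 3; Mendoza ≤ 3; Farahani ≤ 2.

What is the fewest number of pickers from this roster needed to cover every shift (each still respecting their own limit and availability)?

5

12 slots to fill and no one can take more than 3, so at least ⌈12/3⌉ = 4 pickers are needed.
Any 4 pickers together have capacity at most 3+3+2+2 = 10 < 12 slots, so 4 can never suffice.
Rivera, Larsen, Petrov, Ueda, and Mendoza alone can cover everything: Wed evening→Rivera+Petrov, Thu morning→Rivera, Thu afternoon→Ueda+Mendoza, Thu evening→Larsen, Fri morning→Ueda, Fri afternoon→Larsen, Fri evening→Mendoza, Sat morning→Petrov, Sat afternoon→Ueda+Mendoza.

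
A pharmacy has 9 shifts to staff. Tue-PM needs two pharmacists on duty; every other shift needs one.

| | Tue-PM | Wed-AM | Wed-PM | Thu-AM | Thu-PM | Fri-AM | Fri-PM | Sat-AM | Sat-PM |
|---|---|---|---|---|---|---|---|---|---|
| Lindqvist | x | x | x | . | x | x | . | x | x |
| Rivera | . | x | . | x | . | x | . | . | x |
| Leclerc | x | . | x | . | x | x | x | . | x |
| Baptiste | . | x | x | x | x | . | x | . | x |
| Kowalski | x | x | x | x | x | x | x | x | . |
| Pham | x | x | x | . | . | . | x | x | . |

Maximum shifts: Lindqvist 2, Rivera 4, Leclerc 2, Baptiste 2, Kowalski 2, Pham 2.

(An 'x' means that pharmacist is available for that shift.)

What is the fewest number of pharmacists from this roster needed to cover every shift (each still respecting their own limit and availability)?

4

10 slots to fill and no one can take more than 4, so at least ⌈10/4⌉ = 3 pharmacists are needed.
Any 3 pharmacists together have capacity at most 4+2+2 = 8 < 10 slots, so 3 can never suffice.
Lindqvist, Rivera, Leclerc, and Baptiste alone can cover everything: Tue-PM→Lindqvist+Leclerc, Wed-AM→Rivera, Wed-PM→Baptiste, Thu-AM→Rivera, Thu-PM→Baptiste, Fri-AM→Rivera, Fri-PM→Leclerc, Sat-AM→Lindqvist, Sat-PM→Rivera.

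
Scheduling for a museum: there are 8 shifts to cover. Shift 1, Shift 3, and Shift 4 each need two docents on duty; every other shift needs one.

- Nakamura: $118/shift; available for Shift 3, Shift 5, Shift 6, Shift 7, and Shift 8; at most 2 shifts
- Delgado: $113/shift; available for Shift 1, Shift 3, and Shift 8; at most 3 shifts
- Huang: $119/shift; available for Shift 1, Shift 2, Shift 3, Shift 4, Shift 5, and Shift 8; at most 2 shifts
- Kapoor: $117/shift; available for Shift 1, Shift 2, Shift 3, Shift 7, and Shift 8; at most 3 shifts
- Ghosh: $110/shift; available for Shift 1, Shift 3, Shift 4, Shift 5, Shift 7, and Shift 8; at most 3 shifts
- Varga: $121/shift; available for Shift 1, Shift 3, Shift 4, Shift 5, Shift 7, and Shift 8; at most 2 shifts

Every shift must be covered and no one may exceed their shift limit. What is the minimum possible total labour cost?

$1257

Shift 6 can only be covered by Nakamura, so that assignment is forced.
Picking the cheapest available docent for each shift independently would cost $1240, but that ignores the shift limits.
An optimal schedule: Shift 1→Delgado+Kapoor, Shift 2→Kapoor, Shift 3→Delgado+Kapoor, Shift 4→Ghosh+Huang, Shift 5→Ghosh, Shift 6→Nakamura, Shift 7→Ghosh, Shift 8→Delgado.
Total: 113 + 117 + 117 + 113 + 117 + 110 + 119 + 110 + 118 + 110 + 113 = $1257.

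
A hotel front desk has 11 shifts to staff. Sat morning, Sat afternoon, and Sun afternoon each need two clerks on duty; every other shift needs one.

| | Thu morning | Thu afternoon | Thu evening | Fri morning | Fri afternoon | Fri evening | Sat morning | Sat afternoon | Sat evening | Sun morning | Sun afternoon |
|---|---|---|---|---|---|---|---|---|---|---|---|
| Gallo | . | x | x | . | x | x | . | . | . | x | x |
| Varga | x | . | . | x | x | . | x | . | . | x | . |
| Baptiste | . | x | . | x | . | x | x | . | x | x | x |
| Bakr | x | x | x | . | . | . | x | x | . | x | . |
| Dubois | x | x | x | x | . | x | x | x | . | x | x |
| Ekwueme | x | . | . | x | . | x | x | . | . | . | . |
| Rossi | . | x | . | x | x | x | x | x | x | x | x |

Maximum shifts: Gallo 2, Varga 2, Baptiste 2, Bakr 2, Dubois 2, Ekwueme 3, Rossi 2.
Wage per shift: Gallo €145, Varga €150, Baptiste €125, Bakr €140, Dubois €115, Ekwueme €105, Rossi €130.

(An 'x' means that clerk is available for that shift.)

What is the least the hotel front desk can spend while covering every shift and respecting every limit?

Picking the cheapest available clerk for each shift independently would cost €1620, but that ignores the shift limits.
An optimal schedule: Thu morning→Ekwueme, Thu afternoon→Bakr, Thu evening→Dubois, Fri morning→Ekwueme, Fri afternoon→Rossi, Fri evening→Ekwueme, Sat morning→Bakr+Varga, Sat afternoon→Dubois+Rossi, Sat evening→Baptiste, Sun morning→Gallo, Sun afternoon→Baptiste+Gallo.
Total: 105 + 140 + 115 + 105 + 130 + 105 + 140 + 150 + 115 + 130 + 125 + 145 + 125 + 145 = €1775.

€1775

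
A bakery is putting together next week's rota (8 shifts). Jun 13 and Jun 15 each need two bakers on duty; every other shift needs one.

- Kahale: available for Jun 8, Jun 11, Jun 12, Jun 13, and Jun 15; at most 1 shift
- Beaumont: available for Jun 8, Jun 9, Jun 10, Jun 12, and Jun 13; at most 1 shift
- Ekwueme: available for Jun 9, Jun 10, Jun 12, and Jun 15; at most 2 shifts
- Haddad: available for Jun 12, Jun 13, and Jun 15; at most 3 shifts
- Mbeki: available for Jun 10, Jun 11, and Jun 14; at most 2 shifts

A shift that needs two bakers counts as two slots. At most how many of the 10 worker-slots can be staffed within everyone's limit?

Total capacity across all bakers is 1+1+2+3+2 = 9, and 10 slots are needed, so at most 9 can be filled.
An assignment achieving 9: Jun 8→Kahale, Jun 9→Beaumont, Jun 10→Ekwueme, Jun 11→Mbeki, Jun 12→Haddad, Jun 13→Haddad, Jun 14→Mbeki, Jun 15→Ekwueme+Haddad.
Loads: Kahale 1/1, Beaumont 1/1, Ekwueme 2/2, Haddad 3/3, Mbeki 2/2.

9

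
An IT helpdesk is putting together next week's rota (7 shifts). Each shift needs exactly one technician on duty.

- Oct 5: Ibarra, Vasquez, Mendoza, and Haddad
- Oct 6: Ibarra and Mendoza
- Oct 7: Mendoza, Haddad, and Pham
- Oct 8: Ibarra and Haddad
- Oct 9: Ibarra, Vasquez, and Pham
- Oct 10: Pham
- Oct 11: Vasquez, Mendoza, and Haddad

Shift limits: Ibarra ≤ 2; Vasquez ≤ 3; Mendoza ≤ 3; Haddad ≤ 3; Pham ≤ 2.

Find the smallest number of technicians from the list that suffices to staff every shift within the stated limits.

3

7 slots to fill and no one can take more than 3, so at least ⌈7/3⌉ = 3 technicians are needed.
Ibarra, Vasquez, and Pham alone can cover everything: Oct 5→Vasquez, Oct 6→Ibarra, Oct 7→Pham, Oct 8→Ibarra, Oct 9→Vasquez, Oct 10→Pham, Oct 11→Vasquez.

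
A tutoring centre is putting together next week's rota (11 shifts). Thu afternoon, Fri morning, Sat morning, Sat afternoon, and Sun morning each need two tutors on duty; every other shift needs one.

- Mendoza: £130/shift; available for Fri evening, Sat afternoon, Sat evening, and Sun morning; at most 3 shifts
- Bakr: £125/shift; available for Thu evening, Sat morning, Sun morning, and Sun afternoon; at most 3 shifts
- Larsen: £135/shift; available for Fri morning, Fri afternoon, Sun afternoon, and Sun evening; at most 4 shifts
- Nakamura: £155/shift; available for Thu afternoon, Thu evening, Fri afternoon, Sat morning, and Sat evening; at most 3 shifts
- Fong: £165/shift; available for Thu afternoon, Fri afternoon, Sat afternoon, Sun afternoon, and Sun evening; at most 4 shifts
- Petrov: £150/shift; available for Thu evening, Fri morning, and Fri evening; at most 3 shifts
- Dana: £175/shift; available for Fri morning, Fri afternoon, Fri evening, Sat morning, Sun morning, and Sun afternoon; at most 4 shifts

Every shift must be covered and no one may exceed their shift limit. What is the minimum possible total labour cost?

£2245

Thu afternoon can only be covered by Nakamura and Fong, so that assignment is forced.
Sat afternoon can only be covered by Mendoza and Fong, so that assignment is forced.
Picking the cheapest available tutor for each shift independently would cost £2215, but that ignores the shift limits.
An optimal schedule: Thu afternoon→Nakamura+Fong, Thu evening→Bakr, Fri morning→Larsen+Petrov, Fri afternoon→Larsen, Fri evening→Petrov, Sat morning→Bakr+Nakamura, Sat afternoon→Mendoza+Fong, Sat evening→Mendoza, Sun morning→Bakr+Mendoza, Sun afternoon→Larsen, Sun evening→Larsen.
Total: 155 + 165 + 125 + 135 + 150 + 135 + 150 + 125 + 155 + 130 + 165 + 130 + 125 + 130 + 135 + 135 = £2245.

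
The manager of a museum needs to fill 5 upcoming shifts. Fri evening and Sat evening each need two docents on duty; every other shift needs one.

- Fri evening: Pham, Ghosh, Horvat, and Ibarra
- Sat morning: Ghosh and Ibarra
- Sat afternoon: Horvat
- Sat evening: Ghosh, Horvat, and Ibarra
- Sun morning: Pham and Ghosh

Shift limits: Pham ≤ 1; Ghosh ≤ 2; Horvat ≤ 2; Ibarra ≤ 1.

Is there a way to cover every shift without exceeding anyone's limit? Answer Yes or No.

Shifts {Fri evening, Sat morning, Sat afternoon, Sat evening, Sun morning} need 7 worker-slots in total, but the docents available for any of those shifts (Pham, Ghosh, Horvat, and Ibarra) can supply at most 6 among them. So no valid schedule exists.

No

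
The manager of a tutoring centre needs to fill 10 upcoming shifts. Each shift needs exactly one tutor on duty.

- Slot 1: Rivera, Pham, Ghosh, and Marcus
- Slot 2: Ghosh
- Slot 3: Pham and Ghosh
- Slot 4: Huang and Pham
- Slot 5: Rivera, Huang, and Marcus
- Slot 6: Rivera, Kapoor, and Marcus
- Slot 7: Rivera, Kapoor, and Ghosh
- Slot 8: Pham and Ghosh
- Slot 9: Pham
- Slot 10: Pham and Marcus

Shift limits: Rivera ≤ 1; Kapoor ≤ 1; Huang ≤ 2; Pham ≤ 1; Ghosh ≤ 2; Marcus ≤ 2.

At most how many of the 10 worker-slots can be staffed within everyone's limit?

Total capacity across all tutors is 1+1+2+1+2+2 = 9, and 10 slots are needed, so at most 9 can be filled.
An assignment achieving 9: Slot 1→Marcus, Slot 2→Ghosh, Slot 3→Ghosh, Slot 4→Huang, Slot 5→Huang, Slot 6→Rivera, Slot 7→Kapoor, Slot 9→Pham, Slot 10→Marcus.
Loads: Rivera 1/1, Kapoor 1/1, Huang 2/2, Pham 1/1, Ghosh 2/2, Marcus 2/2.

9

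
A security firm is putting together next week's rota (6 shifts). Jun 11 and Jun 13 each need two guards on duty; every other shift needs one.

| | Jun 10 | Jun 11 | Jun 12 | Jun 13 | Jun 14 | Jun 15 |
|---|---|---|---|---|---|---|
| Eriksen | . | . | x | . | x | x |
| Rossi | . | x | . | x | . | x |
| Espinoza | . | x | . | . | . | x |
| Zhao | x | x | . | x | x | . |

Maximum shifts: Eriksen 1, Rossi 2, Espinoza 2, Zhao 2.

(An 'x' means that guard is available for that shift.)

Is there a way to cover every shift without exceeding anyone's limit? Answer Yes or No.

No

Shifts {Jun 10, Jun 12, Jun 13, Jun 14} need 5 worker-slots in total, but the guards available for any of those shifts (Eriksen, Rossi, and Zhao) can supply at most 4 among them. So no valid schedule exists.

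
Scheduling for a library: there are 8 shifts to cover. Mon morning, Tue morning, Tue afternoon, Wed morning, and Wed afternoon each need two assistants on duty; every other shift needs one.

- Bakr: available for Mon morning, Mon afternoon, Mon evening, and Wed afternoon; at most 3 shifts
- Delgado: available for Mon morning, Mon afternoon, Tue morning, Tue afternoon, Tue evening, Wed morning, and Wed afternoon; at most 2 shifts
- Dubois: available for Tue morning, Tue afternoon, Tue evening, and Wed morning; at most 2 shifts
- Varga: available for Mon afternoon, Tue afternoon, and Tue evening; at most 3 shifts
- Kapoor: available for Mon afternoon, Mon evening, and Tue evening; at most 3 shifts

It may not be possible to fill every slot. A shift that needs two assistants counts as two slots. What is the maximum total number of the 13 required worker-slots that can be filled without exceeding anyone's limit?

Total capacity across all assistants is 3+2+2+3+3 = 13, and 13 slots are needed, so at most 13 can be filled.
Shifts {Mon morning, Tue morning, Wed morning} need 6 slots but only Bakr, Delgado, and Dubois are available for them, supplying at most 5 — so at least 1 slot must go unfilled.
An assignment achieving 10: Mon morning→Bakr+Delgado, Mon afternoon→Varga, Mon evening→Bakr, Tue morning→Delgado+Dubois, Tue afternoon→Varga, Tue evening→Varga, Wed morning→Dubois, Wed afternoon→Bakr.
Loads: Bakr 3/3, Delgado 2/2, Dubois 2/2, Varga 3/3, Kapoor 0/3.

10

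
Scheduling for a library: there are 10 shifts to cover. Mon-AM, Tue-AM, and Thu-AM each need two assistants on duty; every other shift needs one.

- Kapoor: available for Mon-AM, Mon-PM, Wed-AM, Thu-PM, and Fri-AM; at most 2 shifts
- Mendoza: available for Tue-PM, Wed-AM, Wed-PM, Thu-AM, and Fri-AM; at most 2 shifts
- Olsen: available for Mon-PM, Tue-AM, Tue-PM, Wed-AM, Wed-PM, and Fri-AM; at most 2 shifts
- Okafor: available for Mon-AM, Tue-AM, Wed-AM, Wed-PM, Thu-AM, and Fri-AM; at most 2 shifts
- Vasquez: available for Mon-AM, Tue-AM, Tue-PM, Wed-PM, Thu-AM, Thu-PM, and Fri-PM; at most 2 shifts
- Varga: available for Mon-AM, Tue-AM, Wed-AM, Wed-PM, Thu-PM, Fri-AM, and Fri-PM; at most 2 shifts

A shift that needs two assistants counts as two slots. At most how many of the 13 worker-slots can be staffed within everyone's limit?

12

Total capacity across all assistants is 2+2+2+2+2+2 = 12, and 13 slots are needed, so at most 12 can be filled.
An assignment achieving 12: Mon-AM→Okafor+Vasquez, Mon-PM→Kapoor, Tue-AM→Olsen+Varga, Tue-PM→Mendoza, Wed-AM→Olsen, Wed-PM→Varga, Thu-AM→Mendoza+Okafor, Thu-PM→Kapoor, Fri-PM→Vasquez.
Loads: Kapoor 2/2, Mendoza 2/2, Olsen 2/2, Okafor 2/2, Vasquez 2/2, Varga 2/2.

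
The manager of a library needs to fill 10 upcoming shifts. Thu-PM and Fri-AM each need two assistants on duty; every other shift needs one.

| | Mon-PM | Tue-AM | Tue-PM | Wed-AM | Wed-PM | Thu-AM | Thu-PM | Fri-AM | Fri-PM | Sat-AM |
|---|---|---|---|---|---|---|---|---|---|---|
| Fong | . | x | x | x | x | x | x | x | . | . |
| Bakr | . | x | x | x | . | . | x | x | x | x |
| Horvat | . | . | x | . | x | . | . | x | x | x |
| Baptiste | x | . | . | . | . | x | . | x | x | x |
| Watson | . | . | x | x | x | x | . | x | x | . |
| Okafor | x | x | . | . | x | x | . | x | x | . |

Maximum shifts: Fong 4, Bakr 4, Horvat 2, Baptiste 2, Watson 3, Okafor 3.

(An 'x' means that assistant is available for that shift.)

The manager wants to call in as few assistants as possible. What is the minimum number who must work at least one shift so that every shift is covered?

12 slots to fill and no one can take more than 4, so at least ⌈12/4⌉ = 3 assistants are needed.
Any 3 assistants together have capacity at most 4+4+3 = 11 < 12 slots, so 3 can never suffice.
Fong, Bakr, Horvat, and Baptiste alone can cover everything: Mon-PM→Baptiste, Tue-AM→Fong, Tue-PM→Bakr, Wed-AM→Fong, Wed-PM→Fong, Thu-AM→Baptiste, Thu-PM→Fong+Bakr, Fri-AM→Bakr+Horvat, Fri-PM→Bakr, Sat-AM→Horvat.

4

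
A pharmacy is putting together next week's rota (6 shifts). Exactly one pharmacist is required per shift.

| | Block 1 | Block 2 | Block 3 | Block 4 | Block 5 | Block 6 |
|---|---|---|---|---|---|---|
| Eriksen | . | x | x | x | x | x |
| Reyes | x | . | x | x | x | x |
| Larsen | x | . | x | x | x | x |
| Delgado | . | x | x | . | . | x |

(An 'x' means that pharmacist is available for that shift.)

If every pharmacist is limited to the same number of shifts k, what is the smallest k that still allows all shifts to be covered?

With 4 pharmacists and 6 worker-slots to fill, someone must work at least ⌈6/4⌉ = 2 shifts, so k ≥ 2.
k = 2 works: Block 1→Reyes, Block 2→Eriksen, Block 3→Larsen, Block 4→Eriksen, Block 5→Reyes, Block 6→Larsen.
Loads: Eriksen 2, Reyes 2, Larsen 2, Delgado 0 — all ≤ 2.

2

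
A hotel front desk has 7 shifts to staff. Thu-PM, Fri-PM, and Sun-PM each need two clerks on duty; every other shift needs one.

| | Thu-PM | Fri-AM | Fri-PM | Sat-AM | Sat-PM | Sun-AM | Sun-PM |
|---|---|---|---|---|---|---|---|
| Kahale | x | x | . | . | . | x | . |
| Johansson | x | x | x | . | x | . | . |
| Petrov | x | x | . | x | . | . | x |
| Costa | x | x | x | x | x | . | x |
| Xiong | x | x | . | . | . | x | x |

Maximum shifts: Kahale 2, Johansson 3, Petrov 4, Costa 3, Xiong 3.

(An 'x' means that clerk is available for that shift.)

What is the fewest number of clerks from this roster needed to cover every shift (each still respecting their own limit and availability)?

4

10 slots to fill and no one can take more than 4, so at least ⌈10/4⌉ = 3 clerks are needed.
No set of 3 clerks can cover every shift (each such set leaves at least one shift with no one available or exceeds a cap).
Kahale, Johansson, Petrov, and Costa alone can cover everything: Thu-PM→Johansson+Petrov, Fri-AM→Kahale, Fri-PM→Johansson+Costa, Sat-AM→Petrov, Sat-PM→Johansson, Sun-AM→Kahale, Sun-PM→Petrov+Costa.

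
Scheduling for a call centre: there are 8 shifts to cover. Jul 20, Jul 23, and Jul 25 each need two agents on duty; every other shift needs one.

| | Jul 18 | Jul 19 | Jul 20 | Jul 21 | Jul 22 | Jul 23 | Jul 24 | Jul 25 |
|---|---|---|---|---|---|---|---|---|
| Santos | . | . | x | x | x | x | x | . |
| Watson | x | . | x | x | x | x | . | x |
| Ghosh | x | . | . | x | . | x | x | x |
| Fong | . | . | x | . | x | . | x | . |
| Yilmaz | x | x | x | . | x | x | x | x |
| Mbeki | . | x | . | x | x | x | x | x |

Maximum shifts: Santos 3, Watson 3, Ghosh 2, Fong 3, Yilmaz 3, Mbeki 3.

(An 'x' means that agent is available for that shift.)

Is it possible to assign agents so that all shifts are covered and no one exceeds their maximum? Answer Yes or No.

Yes

One valid schedule: Jul 18→Watson, Jul 19→Yilmaz, Jul 20→Watson+Fong, Jul 21→Santos, Jul 22→Santos, Jul 23→Ghosh+Yilmaz, Jul 24→Santos, Jul 25→Watson+Ghosh.
Loads: Santos 3/3, Watson 3/3, Ghosh 2/2, Fong 1/3, Yilmaz 2/3, Mbeki 0/3 — all within limits.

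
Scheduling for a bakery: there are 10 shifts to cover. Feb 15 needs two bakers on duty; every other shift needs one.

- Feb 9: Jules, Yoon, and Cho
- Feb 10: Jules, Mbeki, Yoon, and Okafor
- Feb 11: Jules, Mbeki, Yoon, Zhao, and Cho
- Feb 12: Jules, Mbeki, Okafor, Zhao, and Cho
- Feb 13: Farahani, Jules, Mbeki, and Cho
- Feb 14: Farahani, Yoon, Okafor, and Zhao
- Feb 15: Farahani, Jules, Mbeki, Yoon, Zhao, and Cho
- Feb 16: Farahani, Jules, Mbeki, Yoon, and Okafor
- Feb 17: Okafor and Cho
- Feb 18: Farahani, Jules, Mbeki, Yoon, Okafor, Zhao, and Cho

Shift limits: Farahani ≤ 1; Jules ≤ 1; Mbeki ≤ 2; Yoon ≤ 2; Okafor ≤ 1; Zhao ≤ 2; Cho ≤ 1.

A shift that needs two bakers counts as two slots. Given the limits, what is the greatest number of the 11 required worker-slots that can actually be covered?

Total capacity across all bakers is 1+1+2+2+1+2+1 = 10, and 11 slots are needed, so at most 10 can be filled.
An assignment achieving 10: Feb 9→Jules, Feb 10→Mbeki, Feb 11→Mbeki, Feb 12→Zhao, Feb 13→Farahani, Feb 14→Yoon, Feb 15→Zhao+Cho, Feb 16→Yoon, Feb 17→Okafor.
Loads: Farahani 1/1, Jules 1/1, Mbeki 2/2, Yoon 2/2, Okafor 1/1, Zhao 2/2, Cho 1/1.

10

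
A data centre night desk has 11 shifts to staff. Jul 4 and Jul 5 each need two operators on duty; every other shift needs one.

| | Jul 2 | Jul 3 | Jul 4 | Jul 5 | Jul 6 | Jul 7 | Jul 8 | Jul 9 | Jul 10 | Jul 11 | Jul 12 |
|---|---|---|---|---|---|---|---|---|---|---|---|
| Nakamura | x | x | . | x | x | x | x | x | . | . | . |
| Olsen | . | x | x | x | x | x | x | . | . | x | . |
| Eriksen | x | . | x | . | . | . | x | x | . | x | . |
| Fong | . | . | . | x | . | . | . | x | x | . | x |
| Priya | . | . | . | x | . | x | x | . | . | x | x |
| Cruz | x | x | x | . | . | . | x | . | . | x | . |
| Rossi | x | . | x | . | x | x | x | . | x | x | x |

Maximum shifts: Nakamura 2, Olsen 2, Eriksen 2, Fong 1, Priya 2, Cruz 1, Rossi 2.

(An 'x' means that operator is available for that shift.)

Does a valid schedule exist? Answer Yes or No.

Total capacity is 2+2+2+1+2+1+2 = 12 but 13 worker-slots are needed — infeasible.

No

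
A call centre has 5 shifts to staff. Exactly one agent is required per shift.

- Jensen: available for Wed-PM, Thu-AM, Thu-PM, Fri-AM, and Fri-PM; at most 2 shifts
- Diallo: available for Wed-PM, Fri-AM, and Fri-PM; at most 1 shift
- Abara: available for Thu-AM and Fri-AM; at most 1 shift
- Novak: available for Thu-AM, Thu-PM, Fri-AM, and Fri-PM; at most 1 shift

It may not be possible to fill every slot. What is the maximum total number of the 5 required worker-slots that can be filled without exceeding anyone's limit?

Total capacity across all agents is 2+1+1+1 = 5, and 5 slots are needed, so at most 5 can be filled.
An assignment achieving 5: Wed-PM→Jensen, Thu-AM→Abara, Thu-PM→Jensen, Fri-AM→Novak, Fri-PM→Diallo.
Loads: Jensen 2/2, Diallo 1/1, Abara 1/1, Novak 1/1.

5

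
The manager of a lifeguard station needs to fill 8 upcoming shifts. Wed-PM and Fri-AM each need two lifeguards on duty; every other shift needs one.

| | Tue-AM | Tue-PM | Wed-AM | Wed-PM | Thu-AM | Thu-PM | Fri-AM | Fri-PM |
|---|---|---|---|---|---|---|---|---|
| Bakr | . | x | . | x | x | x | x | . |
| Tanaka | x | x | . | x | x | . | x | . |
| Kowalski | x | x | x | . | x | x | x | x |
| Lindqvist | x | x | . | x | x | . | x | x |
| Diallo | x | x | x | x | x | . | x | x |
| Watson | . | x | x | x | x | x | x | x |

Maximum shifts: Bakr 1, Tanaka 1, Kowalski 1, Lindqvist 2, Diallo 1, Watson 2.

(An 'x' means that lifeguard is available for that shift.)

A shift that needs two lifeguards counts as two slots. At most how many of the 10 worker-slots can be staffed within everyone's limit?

8

Total capacity across all lifeguards is 1+1+1+2+1+2 = 8, and 10 slots are needed, so at most 8 can be filled.
An assignment achieving 8: Tue-AM→Tanaka, Tue-PM→Watson, Wed-AM→Kowalski, Wed-PM→Lindqvist+Diallo, Thu-AM→Watson, Thu-PM→Bakr, Fri-PM→Lindqvist.
Loads: Bakr 1/1, Tanaka 1/1, Kowalski 1/1, Lindqvist 2/2, Diallo 1/1, Watson 2/2.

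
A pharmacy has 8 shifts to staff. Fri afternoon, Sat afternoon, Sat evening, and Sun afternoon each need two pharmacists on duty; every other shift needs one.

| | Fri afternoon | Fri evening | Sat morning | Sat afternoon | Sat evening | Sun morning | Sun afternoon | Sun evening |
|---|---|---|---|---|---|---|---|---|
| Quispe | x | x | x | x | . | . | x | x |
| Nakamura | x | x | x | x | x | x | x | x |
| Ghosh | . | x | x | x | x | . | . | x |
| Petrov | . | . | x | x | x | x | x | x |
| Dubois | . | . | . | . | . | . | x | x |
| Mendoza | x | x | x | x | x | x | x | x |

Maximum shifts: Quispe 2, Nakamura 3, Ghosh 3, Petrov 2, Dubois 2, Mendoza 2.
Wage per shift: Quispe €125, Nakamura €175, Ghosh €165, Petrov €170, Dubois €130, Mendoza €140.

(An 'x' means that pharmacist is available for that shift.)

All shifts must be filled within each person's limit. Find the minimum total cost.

€1800

Picking the cheapest available pharmacist for each shift independently would cost €1605, but that ignores the shift limits.
An optimal schedule: Fri afternoon→Quispe+Mendoza, Fri evening→Quispe, Sat morning→Ghosh, Sat afternoon→Ghosh+Petrov, Sat evening→Ghosh+Petrov, Sun morning→Mendoza, Sun afternoon→Dubois+Nakamura, Sun evening→Dubois.
Total: 125 + 140 + 125 + 165 + 165 + 170 + 165 + 170 + 140 + 130 + 175 + 130 = €1800.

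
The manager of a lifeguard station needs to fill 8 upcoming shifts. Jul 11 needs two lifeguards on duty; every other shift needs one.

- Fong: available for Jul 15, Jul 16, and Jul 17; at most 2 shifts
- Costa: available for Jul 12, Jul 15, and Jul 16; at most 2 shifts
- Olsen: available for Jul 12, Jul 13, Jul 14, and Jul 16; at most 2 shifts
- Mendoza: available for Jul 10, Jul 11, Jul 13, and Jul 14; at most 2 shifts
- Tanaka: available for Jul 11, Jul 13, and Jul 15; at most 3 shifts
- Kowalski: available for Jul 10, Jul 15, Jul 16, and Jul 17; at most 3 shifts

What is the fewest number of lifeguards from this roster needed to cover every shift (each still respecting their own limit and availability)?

9 slots to fill and no one can take more than 3, so at least ⌈9/3⌉ = 3 lifeguards are needed.
Any 3 lifeguards together have capacity at most 3+3+2 = 8 < 9 slots, so 3 can never suffice.
Fong, Olsen, Mendoza, and Tanaka alone can cover everything: Jul 10→Mendoza, Jul 11→Mendoza+Tanaka, Jul 12→Olsen, Jul 13→Tanaka, Jul 14→Olsen, Jul 15→Tanaka, Jul 16→Fong, Jul 17→Fong.

4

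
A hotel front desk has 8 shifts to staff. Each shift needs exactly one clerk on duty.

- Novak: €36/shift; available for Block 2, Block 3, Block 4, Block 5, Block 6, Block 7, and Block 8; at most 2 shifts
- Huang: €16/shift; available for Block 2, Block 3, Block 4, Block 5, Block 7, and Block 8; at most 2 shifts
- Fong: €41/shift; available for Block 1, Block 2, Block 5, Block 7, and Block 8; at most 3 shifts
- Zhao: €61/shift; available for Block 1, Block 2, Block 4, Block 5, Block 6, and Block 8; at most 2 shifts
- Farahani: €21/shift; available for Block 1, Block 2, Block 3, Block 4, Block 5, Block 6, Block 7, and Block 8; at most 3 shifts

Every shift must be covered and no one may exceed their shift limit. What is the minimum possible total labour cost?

Picking the cheapest available clerk for each shift independently would cost €138, but that ignores the shift limits.
An optimal schedule: Block 1→Farahani, Block 2→Novak, Block 3→Huang, Block 4→Huang, Block 5→Novak, Block 6→Farahani, Block 7→Farahani, Block 8→Fong.
Total: 21 + 36 + 16 + 16 + 36 + 21 + 21 + 41 = €208.

€208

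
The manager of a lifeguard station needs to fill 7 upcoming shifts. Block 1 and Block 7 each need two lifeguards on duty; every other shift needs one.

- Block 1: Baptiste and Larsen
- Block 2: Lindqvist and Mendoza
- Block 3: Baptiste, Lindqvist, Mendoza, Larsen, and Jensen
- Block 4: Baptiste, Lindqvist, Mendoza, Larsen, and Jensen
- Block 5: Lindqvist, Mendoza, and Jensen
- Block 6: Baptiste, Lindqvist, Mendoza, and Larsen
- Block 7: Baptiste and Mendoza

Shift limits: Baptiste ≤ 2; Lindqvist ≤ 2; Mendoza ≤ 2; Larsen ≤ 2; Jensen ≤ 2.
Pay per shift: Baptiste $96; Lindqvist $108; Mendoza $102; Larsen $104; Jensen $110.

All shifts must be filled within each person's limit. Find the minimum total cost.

$930

Block 1 can only be covered by Baptiste and Larsen, so that assignment is forced.
Block 7 can only be covered by Baptiste and Mendoza, so that assignment is forced.
Picking the cheapest available lifeguard for each shift independently would cost $890, but that ignores the shift limits.
An optimal schedule: Block 1→Baptiste+Larsen, Block 2→Lindqvist, Block 3→Larsen, Block 4→Jensen, Block 5→Lindqvist, Block 6→Mendoza, Block 7→Baptiste+Mendoza.
Total: 96 + 104 + 108 + 104 + 110 + 108 + 102 + 96 + 102 = $930.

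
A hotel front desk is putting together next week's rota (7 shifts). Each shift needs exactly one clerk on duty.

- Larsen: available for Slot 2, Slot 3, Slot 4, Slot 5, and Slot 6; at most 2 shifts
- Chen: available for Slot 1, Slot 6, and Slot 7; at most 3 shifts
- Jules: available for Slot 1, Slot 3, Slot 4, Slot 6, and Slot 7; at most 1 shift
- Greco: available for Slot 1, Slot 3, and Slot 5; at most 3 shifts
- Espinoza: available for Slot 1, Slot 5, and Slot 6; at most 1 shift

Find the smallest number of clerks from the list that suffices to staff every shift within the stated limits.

7 slots to fill and no one can take more than 3, so at least ⌈7/3⌉ = 3 clerks are needed.
Larsen, Chen, and Greco alone can cover everything: Slot 1→Chen, Slot 2→Larsen, Slot 3→Greco, Slot 4→Larsen, Slot 5→Greco, Slot 6→Chen, Slot 7→Chen.

3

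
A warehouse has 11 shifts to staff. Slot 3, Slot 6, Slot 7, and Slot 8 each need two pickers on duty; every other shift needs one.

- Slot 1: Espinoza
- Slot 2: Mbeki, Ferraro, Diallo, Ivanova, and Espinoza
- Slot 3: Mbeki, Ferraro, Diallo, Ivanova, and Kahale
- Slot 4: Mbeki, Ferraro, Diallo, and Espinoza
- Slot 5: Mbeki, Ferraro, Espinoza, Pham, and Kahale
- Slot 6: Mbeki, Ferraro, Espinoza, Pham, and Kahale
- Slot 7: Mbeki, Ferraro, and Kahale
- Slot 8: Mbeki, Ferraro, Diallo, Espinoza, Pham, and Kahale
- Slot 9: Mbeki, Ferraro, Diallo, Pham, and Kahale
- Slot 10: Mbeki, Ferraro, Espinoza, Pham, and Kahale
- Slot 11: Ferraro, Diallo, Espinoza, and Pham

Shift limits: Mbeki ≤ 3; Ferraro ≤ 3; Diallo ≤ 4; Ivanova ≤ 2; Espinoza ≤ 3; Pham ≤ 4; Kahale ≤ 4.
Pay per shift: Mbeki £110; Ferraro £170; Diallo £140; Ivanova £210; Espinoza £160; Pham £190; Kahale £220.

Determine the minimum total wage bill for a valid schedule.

Slot 1 can only be covered by Espinoza, so that assignment is forced.
Picking the cheapest available picker for each shift independently would cost £1900, but that ignores the shift limits.
An optimal schedule: Slot 1→Espinoza, Slot 2→Mbeki, Slot 3→Diallo+Ferraro, Slot 4→Mbeki, Slot 5→Espinoza, Slot 6→Ferraro+Pham, Slot 7→Mbeki+Ferraro, Slot 8→Diallo+Pham, Slot 9→Diallo, Slot 10→Espinoza, Slot 11→Diallo.
Total: 160 + 110 + 140 + 170 + 110 + 160 + 170 + 190 + 110 + 170 + 140 + 190 + 140 + 160 + 140 = £2260.

£2260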